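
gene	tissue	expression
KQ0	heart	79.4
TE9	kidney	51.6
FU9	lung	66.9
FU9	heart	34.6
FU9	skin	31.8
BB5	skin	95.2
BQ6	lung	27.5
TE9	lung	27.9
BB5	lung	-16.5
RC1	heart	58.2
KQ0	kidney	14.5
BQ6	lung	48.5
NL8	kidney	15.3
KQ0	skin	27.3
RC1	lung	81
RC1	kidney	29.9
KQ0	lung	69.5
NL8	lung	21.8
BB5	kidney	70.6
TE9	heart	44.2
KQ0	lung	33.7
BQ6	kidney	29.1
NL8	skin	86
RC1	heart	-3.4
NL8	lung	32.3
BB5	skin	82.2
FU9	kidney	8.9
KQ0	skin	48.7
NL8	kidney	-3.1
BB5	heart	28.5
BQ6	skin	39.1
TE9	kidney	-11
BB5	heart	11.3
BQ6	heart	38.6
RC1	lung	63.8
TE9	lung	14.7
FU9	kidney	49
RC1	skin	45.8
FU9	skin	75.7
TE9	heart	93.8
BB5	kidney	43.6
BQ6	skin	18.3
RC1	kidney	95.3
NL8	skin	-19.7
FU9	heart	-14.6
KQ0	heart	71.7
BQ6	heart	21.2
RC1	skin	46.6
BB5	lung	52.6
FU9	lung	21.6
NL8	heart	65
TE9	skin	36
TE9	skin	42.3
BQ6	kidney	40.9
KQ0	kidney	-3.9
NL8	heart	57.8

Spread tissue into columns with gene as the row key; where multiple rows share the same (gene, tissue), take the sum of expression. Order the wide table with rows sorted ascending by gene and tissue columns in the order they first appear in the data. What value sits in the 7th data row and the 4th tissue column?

78.3

With rows sorted ascending by gene, row 7 is gene=TE9. tissue columns in first-appearance order: heart, kidney, lung, skin; column 4 is skin.
Long rows with gene=TE9, tissue=skin: 36 + 42.3 = 78.3.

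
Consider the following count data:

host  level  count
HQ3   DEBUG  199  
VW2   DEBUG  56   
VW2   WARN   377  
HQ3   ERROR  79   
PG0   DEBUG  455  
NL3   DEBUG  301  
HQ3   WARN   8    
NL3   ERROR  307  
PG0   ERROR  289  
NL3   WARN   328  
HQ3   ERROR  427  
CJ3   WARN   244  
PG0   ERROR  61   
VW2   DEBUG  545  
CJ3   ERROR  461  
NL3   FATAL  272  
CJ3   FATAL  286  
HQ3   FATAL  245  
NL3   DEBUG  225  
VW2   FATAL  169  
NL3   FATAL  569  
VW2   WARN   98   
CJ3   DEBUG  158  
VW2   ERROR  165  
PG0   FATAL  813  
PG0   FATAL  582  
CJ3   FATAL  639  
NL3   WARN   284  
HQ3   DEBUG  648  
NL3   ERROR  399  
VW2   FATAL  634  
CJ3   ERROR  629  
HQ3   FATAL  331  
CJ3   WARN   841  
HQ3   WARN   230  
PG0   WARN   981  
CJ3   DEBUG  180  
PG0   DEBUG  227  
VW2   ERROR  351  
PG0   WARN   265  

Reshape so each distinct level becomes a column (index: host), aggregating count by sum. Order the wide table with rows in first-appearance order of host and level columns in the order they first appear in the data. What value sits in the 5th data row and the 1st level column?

338

With rows in first-appearance order of host, row 5 is host=CJ3. level columns in first-appearance order: DEBUG, WARN, ERROR, FATAL; column 1 is DEBUG.
Long rows with host=CJ3, level=DEBUG: 158 + 180 = 338.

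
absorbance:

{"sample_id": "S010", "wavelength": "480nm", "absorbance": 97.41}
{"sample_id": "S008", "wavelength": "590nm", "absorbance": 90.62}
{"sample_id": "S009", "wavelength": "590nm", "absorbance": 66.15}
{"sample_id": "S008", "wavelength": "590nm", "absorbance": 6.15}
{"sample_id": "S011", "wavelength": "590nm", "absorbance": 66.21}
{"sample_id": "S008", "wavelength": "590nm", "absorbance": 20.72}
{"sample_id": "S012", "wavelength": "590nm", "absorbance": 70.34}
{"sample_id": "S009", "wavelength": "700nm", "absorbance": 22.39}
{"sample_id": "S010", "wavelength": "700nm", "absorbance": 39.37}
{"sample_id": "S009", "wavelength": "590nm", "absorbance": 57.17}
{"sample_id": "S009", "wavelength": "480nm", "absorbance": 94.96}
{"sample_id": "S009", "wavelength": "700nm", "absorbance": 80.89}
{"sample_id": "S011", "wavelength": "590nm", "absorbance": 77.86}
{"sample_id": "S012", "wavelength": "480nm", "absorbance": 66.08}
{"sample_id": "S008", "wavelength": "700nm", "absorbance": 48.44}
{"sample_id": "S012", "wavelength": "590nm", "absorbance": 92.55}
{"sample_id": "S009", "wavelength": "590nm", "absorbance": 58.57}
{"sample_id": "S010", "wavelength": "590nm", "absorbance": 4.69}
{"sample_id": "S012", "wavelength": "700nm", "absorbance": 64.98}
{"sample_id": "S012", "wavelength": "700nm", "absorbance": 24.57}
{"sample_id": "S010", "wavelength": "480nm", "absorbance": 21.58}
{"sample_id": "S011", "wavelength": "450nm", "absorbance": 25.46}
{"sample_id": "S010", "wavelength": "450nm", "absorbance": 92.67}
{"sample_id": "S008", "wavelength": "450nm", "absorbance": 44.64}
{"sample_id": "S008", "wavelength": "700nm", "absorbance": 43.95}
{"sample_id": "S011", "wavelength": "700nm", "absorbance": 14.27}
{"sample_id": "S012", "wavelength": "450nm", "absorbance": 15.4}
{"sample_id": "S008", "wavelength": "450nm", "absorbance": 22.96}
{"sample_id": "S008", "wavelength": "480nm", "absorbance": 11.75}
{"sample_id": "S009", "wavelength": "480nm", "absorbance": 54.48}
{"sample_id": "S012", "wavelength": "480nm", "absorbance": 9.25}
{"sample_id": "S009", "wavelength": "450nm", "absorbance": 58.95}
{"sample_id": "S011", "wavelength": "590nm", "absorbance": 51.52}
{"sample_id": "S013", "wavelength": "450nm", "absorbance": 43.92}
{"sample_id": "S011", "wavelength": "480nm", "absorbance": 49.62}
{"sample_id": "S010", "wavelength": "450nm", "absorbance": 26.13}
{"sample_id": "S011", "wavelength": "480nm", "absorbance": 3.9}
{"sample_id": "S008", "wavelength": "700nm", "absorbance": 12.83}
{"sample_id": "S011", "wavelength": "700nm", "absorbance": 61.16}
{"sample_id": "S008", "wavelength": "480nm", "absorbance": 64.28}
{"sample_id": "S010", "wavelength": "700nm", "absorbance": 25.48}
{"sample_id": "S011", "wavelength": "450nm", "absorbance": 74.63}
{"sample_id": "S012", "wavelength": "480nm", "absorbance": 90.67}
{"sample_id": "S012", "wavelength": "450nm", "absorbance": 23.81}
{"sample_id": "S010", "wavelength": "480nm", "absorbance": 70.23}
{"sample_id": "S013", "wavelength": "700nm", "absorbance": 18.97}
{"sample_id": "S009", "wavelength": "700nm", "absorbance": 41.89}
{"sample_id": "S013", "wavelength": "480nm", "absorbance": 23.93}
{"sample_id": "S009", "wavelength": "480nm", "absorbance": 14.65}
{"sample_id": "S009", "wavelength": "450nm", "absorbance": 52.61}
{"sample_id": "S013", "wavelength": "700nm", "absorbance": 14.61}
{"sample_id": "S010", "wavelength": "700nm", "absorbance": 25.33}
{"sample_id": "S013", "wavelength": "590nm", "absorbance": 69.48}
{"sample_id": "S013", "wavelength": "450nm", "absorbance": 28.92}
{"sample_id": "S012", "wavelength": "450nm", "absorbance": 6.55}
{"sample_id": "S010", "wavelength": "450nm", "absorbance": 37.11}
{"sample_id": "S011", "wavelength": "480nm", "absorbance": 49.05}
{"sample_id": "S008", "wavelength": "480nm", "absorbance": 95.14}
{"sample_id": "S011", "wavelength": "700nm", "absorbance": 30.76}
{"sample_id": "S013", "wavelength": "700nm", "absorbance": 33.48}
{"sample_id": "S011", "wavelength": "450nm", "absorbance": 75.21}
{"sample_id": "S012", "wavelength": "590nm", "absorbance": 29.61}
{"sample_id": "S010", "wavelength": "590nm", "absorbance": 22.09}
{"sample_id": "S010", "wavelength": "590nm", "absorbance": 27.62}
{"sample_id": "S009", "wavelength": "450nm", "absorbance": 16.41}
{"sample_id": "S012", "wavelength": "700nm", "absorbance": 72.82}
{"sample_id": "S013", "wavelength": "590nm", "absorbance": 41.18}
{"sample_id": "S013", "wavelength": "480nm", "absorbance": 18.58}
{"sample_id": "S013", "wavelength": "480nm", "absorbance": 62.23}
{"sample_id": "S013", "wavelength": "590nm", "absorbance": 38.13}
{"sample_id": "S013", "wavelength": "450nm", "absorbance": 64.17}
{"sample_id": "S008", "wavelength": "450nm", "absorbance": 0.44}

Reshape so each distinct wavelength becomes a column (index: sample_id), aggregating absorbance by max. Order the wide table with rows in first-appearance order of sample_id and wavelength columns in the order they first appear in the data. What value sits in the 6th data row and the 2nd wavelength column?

With rows in first-appearance order of sample_id, row 6 is sample_id=S013. wavelength columns in first-appearance order: 480nm, 590nm, 700nm, 450nm; column 2 is 590nm.
Long rows with sample_id=S013, wavelength=590nm: max(69.48, 41.18, 38.13) = 69.48.

69.48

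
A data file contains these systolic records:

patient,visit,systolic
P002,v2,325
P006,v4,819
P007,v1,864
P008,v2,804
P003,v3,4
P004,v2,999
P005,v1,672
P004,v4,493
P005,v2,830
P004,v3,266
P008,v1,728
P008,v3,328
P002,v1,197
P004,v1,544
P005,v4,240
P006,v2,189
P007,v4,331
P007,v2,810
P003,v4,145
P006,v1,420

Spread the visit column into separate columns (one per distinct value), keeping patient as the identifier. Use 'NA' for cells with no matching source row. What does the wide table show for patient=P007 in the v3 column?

NA

No long-format row has patient=P007 and visit=v3, so the cell is NA.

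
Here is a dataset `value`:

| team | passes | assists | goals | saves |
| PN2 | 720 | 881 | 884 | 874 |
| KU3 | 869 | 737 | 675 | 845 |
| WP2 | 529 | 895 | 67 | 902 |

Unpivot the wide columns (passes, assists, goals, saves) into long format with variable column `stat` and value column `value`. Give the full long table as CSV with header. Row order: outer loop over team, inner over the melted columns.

team,stat,value
PN2,passes,720
PN2,assists,881
PN2,goals,884
PN2,saves,874
KU3,passes,869
KU3,assists,737
KU3,goals,675
KU3,saves,845
WP2,passes,529
WP2,assists,895
WP2,goals,67
WP2,saves,902

Each (team, column) pair becomes one row: 3 × 4 = 12 rows.
For example, (PN2, passes) → value=720.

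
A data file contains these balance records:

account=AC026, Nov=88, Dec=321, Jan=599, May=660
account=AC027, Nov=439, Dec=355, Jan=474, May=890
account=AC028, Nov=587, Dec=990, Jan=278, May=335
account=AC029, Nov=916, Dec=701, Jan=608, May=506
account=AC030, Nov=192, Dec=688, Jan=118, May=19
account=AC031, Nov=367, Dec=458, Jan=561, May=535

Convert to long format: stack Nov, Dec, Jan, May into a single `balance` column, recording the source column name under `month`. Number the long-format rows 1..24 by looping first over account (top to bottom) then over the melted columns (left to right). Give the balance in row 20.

19

24 rows total (6 × 4). Row 20: index ⌊(20-1)/4⌋ = 4 into account → AC030; (20-1) mod 4 = 3 into the melted columns → May.
So row 20 is (AC030, May, 19); balance = 19.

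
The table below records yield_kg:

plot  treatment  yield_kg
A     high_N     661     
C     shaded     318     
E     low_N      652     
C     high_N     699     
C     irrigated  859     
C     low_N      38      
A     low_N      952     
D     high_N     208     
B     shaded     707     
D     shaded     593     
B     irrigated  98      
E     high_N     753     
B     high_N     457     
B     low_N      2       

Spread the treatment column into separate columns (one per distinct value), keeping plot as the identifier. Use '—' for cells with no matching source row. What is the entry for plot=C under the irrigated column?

The long row with plot=C, treatment=irrigated has yield_kg=859.

859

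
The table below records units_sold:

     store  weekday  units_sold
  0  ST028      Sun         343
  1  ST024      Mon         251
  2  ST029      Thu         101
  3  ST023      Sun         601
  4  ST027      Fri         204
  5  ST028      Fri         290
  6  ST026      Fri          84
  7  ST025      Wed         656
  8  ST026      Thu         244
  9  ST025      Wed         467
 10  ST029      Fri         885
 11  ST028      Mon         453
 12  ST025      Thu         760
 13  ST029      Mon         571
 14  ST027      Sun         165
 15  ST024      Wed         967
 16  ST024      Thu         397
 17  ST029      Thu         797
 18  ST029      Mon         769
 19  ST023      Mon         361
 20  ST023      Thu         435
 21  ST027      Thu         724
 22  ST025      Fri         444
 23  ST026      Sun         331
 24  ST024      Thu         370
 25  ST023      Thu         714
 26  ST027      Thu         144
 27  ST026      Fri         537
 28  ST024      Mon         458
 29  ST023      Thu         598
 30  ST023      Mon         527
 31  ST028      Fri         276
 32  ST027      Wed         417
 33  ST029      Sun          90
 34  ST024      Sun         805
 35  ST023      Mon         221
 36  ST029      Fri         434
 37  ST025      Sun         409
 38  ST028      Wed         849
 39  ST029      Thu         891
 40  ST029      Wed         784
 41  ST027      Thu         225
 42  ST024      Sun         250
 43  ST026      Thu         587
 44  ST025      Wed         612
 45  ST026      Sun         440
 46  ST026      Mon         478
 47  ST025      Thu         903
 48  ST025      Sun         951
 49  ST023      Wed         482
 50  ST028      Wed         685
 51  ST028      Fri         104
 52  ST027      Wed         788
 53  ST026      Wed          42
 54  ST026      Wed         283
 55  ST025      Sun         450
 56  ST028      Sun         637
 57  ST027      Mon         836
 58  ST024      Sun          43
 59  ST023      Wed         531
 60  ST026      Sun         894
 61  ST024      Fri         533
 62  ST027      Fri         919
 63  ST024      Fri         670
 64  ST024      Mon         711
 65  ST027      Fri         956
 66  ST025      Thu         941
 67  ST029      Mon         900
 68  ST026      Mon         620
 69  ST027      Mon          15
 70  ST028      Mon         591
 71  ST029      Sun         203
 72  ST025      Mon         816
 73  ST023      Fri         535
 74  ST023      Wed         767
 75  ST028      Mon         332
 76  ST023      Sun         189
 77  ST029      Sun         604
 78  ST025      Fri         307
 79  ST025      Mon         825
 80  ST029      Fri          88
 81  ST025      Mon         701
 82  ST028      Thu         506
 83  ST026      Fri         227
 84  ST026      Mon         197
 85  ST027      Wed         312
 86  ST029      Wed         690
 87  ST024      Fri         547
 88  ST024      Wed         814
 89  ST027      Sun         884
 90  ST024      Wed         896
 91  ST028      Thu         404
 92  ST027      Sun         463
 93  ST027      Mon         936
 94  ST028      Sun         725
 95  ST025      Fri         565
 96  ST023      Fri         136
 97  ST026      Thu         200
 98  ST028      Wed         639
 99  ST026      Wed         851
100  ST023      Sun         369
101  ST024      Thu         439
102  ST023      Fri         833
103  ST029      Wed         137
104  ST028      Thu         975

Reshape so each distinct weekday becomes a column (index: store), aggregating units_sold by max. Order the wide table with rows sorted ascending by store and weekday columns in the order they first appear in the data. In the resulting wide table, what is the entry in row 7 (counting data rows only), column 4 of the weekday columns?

With rows sorted ascending by store, row 7 is store=ST029. weekday columns in first-appearance order: Sun, Mon, Thu, Fri, Wed; column 4 is Fri.
Long rows with store=ST029, weekday=Fri: max(885, 434, 88) = 885.

885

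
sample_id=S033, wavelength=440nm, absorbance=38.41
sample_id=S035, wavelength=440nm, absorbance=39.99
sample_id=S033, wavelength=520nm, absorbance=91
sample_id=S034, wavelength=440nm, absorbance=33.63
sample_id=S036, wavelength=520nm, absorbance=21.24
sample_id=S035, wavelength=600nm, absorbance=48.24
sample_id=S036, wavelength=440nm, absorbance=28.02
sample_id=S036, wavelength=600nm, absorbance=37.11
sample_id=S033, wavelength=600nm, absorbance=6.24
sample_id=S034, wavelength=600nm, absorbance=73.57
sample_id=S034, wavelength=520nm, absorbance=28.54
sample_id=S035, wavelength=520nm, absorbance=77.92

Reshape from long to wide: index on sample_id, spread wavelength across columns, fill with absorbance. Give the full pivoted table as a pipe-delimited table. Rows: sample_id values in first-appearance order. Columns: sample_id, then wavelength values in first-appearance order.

Columns: sample_id plus the 3 distinct wavelength values (440nm, 520nm, 600nm).
For example, row S033 column 440nm takes absorbance=38.41 from the long row (S033, 440nm).

| sample_id | 440nm | 520nm | 600nm |
| S033 | 38.41 | 91 | 6.24 |
| S035 | 39.99 | 77.92 | 48.24 |
| S034 | 33.63 | 28.54 | 73.57 |
| S036 | 28.02 | 21.24 | 37.11 |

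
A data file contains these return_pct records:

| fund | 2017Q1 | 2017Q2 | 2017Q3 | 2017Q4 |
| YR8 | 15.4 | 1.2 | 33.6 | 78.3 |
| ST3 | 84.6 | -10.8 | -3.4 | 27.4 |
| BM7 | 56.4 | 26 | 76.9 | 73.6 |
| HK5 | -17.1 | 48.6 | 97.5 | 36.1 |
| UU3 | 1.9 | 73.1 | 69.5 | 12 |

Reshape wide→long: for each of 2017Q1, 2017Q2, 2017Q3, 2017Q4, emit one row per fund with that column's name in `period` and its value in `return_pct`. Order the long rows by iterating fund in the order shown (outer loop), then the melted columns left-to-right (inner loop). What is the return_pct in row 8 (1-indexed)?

20 rows total (5 × 4). Row 8: index ⌊(8-1)/4⌋ = 1 into fund → ST3; (8-1) mod 4 = 3 into the melted columns → 2017Q4.
So row 8 is (ST3, 2017Q4, 27.4); return_pct = 27.4.

27.4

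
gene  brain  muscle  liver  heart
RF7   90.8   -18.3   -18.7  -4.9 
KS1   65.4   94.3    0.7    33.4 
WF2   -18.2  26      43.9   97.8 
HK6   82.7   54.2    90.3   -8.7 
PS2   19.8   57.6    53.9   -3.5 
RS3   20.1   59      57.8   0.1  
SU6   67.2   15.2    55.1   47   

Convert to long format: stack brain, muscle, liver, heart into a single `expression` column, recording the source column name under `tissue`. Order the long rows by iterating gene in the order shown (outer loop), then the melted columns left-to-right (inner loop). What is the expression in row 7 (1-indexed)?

28 rows total (7 × 4). Row 7: index ⌊(7-1)/4⌋ = 1 into gene → KS1; (7-1) mod 4 = 2 into the melted columns → liver.
So row 7 is (KS1, liver, 0.7); expression = 0.7.

0.7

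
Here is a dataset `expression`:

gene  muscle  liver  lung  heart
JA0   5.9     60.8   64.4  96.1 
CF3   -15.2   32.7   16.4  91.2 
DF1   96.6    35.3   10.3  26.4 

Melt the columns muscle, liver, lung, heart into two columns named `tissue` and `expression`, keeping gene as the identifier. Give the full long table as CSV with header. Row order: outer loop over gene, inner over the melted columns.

gene,tissue,expression
JA0,muscle,5.9
JA0,liver,60.8
JA0,lung,64.4
JA0,heart,96.1
CF3,muscle,-15.2
CF3,liver,32.7
CF3,lung,16.4
CF3,heart,91.2
DF1,muscle,96.6
DF1,liver,35.3
DF1,lung,10.3
DF1,heart,26.4

Each (gene, column) pair becomes one row: 3 × 4 = 12 rows.
For example, (JA0, muscle) → expression=5.9.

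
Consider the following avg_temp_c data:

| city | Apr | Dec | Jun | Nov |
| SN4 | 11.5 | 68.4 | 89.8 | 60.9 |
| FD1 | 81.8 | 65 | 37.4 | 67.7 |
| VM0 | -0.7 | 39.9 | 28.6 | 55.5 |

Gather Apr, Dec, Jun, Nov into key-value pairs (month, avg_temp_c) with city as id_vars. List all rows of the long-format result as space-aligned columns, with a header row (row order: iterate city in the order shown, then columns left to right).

city  month  avg_temp_c
SN4   Apr    11.5      
SN4   Dec    68.4      
SN4   Jun    89.8      
SN4   Nov    60.9      
FD1   Apr    81.8      
FD1   Dec    65        
FD1   Jun    37.4      
FD1   Nov    67.7      
VM0   Apr    -0.7      
VM0   Dec    39.9      
VM0   Jun    28.6      
VM0   Nov    55.5      

Each (city, column) pair becomes one row: 3 × 4 = 12 rows.
For example, (SN4, Apr) → avg_temp_c=11.5.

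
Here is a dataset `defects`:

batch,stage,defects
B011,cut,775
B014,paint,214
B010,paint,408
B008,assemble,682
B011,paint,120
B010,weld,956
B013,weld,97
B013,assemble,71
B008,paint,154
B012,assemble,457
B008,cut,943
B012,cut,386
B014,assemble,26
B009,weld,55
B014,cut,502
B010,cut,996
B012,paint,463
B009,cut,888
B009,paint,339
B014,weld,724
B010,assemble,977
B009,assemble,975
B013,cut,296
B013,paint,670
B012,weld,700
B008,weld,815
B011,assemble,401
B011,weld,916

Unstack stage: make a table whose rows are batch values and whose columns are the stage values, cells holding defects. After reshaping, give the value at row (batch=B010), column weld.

956

Wide layout: rows indexed by batch, columns are the 4 distinct stage values (cut, paint, assemble, weld).
Cell (batch=B010, stage=weld) draws from the long row where batch=B010 and stage=weld, which has defects=956.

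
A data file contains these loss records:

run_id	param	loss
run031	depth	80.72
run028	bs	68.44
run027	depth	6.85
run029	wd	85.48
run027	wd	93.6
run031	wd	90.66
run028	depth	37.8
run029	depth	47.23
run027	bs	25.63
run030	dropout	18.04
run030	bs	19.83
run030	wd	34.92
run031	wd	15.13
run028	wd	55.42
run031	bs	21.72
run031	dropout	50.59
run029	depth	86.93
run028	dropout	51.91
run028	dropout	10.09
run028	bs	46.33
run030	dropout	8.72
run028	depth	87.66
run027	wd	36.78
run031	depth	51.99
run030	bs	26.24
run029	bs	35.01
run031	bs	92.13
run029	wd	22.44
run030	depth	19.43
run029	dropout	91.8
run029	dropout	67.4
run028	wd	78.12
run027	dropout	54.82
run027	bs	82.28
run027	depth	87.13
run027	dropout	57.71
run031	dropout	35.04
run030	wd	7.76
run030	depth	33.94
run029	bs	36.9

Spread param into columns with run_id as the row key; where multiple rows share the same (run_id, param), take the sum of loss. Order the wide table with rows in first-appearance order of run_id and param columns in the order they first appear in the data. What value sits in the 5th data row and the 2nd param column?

With rows in first-appearance order of run_id, row 5 is run_id=run030. param columns in first-appearance order: depth, bs, wd, dropout; column 2 is bs.
Long rows with run_id=run030, param=bs: 19.83 + 26.24 = 46.07.

46.07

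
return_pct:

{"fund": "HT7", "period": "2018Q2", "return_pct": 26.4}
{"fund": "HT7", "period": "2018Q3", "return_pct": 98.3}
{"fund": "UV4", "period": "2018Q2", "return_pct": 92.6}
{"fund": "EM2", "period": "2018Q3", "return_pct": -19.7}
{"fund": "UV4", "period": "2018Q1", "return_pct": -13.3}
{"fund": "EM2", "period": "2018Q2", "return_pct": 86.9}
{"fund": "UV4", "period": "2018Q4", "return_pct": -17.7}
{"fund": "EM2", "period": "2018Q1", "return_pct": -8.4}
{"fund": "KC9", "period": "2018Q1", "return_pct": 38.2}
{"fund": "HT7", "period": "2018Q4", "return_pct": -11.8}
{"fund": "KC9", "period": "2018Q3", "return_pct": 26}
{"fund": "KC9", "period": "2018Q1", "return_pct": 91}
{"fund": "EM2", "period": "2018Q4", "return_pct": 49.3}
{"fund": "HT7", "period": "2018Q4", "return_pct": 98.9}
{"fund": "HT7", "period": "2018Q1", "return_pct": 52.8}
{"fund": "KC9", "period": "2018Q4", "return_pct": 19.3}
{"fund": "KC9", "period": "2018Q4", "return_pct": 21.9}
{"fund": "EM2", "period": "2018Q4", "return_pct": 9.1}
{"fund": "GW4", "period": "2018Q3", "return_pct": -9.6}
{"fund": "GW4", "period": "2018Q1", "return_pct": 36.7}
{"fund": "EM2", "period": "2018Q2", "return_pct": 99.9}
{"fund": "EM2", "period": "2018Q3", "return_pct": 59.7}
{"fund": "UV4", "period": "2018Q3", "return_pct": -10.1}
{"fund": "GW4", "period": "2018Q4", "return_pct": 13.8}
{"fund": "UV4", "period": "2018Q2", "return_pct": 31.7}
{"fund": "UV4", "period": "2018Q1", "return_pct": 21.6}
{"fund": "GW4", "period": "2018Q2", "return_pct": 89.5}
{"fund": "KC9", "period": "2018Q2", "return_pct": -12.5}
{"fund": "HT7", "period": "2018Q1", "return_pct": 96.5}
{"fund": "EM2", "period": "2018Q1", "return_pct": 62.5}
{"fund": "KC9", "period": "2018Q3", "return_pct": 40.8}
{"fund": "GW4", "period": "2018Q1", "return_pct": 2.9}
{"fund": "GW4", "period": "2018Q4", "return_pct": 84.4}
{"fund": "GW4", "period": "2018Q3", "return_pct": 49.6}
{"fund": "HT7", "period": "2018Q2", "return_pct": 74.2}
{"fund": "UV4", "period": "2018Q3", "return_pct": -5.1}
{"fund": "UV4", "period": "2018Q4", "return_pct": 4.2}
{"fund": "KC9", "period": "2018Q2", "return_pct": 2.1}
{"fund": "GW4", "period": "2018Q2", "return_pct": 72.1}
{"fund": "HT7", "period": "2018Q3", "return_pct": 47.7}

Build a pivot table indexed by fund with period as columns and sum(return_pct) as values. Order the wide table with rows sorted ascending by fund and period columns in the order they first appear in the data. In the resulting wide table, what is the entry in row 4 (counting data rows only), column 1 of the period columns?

-10.4

With rows sorted ascending by fund, row 4 is fund=KC9. period columns in first-appearance order: 2018Q2, 2018Q3, 2018Q1, 2018Q4; column 1 is 2018Q2.
Long rows with fund=KC9, period=2018Q2: -12.5 + 2.1 = -10.4.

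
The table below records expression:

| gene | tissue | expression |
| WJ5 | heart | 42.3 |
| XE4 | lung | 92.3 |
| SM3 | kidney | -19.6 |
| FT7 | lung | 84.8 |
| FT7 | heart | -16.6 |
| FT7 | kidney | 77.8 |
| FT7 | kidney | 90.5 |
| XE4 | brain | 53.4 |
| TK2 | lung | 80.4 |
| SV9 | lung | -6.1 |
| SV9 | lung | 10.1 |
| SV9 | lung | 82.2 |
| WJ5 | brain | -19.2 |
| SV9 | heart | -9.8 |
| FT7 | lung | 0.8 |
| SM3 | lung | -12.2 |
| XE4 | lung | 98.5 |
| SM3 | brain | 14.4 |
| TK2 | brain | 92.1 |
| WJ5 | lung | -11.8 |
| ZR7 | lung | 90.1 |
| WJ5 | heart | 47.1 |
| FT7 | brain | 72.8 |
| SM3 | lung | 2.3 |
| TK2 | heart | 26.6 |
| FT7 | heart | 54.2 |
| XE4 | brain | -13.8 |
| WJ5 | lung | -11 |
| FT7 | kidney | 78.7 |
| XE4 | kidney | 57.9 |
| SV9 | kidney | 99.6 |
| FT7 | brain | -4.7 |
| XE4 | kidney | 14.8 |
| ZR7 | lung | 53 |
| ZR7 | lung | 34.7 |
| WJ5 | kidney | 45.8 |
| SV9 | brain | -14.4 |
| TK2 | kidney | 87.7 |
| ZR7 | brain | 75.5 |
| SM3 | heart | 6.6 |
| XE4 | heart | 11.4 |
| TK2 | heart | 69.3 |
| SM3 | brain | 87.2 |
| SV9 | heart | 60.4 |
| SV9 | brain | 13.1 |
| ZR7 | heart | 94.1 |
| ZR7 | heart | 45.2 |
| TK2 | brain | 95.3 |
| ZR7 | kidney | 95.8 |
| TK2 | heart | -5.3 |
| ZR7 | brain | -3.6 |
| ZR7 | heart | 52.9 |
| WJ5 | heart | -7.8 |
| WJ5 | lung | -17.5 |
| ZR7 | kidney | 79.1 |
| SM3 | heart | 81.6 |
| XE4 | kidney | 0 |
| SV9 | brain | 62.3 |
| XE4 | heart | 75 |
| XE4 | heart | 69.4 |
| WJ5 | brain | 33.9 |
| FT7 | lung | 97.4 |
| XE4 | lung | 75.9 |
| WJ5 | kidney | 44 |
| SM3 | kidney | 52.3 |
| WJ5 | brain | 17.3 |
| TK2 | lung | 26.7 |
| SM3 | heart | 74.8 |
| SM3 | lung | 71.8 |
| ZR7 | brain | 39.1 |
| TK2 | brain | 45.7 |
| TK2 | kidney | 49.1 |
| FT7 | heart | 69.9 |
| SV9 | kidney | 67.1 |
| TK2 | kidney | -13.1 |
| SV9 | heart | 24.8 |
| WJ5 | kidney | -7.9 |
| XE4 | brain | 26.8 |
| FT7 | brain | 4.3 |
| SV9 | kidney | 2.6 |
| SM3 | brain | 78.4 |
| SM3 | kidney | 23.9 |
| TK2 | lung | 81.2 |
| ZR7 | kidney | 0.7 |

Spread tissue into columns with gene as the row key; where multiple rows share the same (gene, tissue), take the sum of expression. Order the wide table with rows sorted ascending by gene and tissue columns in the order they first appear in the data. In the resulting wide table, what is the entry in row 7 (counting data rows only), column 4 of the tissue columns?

With rows sorted ascending by gene, row 7 is gene=ZR7. tissue columns in first-appearance order: heart, lung, kidney, brain; column 4 is brain.
Long rows with gene=ZR7, tissue=brain: 75.5 + -3.6 + 39.1 = 111.

111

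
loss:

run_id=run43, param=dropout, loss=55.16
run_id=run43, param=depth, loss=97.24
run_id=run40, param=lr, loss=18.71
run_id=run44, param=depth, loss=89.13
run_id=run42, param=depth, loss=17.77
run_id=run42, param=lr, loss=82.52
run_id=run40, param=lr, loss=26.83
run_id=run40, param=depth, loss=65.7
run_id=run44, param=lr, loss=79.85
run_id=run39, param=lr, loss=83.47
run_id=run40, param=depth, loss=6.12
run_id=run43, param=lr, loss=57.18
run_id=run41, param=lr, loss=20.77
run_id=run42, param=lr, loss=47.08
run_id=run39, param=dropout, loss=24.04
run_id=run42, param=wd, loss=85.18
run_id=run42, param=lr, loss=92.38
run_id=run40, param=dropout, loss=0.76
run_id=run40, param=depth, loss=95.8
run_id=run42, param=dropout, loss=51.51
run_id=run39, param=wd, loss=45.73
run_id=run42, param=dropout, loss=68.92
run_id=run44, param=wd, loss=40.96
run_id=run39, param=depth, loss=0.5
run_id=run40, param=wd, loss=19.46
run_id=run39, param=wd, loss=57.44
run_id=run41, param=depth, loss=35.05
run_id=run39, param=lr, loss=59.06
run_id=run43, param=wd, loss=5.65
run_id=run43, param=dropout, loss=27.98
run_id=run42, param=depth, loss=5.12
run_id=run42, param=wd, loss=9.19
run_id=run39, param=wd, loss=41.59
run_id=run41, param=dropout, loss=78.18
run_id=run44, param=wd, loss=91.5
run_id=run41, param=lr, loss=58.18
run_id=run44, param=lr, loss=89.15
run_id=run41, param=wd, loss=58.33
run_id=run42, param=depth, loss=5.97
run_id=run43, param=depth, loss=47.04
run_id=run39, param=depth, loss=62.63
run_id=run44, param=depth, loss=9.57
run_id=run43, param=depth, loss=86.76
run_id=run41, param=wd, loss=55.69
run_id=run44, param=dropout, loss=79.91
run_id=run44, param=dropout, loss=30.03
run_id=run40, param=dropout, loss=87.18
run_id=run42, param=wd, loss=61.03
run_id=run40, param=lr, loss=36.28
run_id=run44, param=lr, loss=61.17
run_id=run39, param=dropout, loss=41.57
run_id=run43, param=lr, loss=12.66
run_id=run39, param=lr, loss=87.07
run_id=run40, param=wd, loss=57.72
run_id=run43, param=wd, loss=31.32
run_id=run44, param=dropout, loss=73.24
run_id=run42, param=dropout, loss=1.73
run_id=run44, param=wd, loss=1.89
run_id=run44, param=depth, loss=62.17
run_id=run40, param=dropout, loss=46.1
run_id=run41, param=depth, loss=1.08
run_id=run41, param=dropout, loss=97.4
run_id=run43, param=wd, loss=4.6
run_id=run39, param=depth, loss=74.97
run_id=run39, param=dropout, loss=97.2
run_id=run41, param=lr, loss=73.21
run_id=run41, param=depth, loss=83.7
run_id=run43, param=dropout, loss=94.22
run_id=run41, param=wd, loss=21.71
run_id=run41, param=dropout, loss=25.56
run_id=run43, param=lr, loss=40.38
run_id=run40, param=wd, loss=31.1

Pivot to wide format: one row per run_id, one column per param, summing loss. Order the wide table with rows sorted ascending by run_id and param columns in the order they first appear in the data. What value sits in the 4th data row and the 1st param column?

With rows sorted ascending by run_id, row 4 is run_id=run42. param columns in first-appearance order: dropout, depth, lr, wd; column 1 is dropout.
Long rows with run_id=run42, param=dropout: 51.51 + 68.92 + 1.73 = 122.16.

122.16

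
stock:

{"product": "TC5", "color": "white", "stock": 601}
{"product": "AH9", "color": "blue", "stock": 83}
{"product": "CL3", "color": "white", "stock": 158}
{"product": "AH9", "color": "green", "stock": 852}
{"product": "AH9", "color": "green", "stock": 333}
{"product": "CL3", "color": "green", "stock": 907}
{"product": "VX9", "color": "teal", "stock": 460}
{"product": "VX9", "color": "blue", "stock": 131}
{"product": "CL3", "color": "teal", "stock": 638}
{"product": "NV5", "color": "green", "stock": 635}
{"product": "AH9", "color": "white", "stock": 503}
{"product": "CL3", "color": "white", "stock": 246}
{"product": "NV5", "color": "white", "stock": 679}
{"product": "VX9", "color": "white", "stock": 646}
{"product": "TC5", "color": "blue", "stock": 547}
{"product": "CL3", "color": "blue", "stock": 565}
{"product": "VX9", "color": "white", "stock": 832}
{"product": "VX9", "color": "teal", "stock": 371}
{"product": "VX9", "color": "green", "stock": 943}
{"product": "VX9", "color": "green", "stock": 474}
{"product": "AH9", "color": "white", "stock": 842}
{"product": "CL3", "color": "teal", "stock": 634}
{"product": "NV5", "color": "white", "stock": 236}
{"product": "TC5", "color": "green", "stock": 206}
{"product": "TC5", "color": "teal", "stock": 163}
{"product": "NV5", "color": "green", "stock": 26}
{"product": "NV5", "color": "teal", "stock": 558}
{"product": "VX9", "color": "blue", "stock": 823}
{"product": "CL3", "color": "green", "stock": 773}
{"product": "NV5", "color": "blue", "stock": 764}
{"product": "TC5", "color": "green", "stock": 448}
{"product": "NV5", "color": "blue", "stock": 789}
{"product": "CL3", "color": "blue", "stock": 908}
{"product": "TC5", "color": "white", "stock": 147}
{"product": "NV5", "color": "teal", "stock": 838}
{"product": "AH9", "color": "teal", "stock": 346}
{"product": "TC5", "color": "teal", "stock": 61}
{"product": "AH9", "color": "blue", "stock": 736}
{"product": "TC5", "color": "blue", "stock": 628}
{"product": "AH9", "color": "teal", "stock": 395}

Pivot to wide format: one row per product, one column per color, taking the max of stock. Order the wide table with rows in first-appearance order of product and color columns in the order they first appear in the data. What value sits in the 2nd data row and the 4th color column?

395

With rows in first-appearance order of product, row 2 is product=AH9. color columns in first-appearance order: white, blue, green, teal; column 4 is teal.
Long rows with product=AH9, color=teal: max(346, 395) = 395.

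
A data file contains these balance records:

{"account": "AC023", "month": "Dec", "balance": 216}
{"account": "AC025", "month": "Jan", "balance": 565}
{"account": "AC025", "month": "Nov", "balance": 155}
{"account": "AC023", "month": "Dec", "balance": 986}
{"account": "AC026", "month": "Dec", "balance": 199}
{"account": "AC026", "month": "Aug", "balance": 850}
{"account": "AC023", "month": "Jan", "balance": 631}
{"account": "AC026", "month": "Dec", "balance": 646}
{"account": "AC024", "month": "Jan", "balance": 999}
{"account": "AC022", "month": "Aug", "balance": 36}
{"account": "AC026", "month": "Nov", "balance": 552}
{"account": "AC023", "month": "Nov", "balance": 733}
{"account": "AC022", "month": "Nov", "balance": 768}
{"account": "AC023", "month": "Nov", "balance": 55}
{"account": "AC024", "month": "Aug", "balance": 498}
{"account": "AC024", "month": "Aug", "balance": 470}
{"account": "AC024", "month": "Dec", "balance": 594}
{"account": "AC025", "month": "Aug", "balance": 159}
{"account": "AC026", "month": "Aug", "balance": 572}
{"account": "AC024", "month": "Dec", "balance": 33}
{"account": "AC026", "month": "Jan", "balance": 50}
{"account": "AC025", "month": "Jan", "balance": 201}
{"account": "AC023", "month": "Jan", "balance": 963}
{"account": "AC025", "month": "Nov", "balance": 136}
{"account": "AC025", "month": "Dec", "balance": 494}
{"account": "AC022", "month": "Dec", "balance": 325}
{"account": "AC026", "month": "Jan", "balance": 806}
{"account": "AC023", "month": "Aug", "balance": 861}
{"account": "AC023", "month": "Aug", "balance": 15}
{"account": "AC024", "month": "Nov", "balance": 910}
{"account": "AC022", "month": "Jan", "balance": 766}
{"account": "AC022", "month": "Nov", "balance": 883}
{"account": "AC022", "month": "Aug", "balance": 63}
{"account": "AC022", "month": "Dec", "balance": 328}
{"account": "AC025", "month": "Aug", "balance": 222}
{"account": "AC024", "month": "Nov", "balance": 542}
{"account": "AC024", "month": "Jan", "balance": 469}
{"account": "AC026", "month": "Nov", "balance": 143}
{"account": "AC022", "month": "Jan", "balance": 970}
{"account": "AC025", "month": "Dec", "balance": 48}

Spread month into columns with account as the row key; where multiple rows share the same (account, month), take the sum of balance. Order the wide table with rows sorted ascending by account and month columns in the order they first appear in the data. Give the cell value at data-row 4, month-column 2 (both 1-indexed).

With rows sorted ascending by account, row 4 is account=AC025. month columns in first-appearance order: Dec, Jan, Nov, Aug; column 2 is Jan.
Long rows with account=AC025, month=Jan: 565 + 201 = 766.

766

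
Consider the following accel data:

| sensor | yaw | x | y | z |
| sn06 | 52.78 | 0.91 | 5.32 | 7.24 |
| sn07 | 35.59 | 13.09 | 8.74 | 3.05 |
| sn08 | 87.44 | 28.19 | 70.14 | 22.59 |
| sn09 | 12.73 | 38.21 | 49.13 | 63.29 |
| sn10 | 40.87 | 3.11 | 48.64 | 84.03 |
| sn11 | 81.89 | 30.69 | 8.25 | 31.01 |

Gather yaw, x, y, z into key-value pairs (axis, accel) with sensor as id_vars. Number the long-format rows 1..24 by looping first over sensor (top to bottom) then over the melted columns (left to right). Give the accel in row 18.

3.11

24 rows total (6 × 4). Row 18: index ⌊(18-1)/4⌋ = 4 into sensor → sn10; (18-1) mod 4 = 1 into the melted columns → x.
So row 18 is (sn10, x, 3.11); accel = 3.11.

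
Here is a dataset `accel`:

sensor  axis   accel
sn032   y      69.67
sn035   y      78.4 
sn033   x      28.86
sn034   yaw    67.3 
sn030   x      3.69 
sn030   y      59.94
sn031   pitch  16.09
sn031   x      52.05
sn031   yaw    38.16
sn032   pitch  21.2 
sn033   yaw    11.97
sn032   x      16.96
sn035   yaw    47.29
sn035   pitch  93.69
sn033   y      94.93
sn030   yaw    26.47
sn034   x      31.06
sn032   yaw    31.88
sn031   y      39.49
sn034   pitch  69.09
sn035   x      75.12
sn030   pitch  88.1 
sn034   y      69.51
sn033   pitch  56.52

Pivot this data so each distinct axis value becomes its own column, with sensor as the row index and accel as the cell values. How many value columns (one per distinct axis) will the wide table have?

4 distinct axis values: pitch, yaw, x, y.

4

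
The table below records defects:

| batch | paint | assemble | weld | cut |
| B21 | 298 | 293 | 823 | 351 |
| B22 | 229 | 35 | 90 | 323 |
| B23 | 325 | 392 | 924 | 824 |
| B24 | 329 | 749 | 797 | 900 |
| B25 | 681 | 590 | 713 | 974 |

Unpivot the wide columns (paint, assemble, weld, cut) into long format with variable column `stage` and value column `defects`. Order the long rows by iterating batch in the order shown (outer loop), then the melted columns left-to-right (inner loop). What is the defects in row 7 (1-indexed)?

90

20 rows total (5 × 4). Row 7: index ⌊(7-1)/4⌋ = 1 into batch → B22; (7-1) mod 4 = 2 into the melted columns → weld.
So row 7 is (B22, weld, 90); defects = 90.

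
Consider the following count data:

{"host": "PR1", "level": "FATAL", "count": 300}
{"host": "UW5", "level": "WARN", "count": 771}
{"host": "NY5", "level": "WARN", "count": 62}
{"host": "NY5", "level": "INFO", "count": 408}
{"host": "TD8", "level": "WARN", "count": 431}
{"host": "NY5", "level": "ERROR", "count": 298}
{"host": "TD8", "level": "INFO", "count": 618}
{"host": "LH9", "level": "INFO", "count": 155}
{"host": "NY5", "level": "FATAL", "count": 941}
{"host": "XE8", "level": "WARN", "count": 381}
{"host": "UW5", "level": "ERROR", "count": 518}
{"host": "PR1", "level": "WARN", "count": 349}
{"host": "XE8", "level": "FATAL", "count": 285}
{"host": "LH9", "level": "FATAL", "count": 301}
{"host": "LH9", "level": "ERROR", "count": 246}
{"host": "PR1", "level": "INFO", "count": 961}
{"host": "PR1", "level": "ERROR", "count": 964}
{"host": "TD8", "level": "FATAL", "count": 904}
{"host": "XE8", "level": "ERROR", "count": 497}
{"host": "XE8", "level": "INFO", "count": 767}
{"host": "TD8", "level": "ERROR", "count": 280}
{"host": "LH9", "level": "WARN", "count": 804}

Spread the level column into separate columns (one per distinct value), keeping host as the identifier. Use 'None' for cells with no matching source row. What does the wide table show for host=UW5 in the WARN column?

771

The long row with host=UW5, level=WARN has count=771.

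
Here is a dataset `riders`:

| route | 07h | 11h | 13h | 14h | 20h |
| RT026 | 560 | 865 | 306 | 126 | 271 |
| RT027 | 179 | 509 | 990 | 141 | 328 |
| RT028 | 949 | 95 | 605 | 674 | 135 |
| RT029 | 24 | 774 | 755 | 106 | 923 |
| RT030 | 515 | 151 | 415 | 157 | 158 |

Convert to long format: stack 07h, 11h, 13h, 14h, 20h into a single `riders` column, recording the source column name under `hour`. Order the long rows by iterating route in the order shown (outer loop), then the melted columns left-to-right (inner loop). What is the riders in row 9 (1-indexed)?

25 rows total (5 × 5). Row 9: index ⌊(9-1)/5⌋ = 1 into route → RT027; (9-1) mod 5 = 3 into the melted columns → 14h.
So row 9 is (RT027, 14h, 141); riders = 141.

141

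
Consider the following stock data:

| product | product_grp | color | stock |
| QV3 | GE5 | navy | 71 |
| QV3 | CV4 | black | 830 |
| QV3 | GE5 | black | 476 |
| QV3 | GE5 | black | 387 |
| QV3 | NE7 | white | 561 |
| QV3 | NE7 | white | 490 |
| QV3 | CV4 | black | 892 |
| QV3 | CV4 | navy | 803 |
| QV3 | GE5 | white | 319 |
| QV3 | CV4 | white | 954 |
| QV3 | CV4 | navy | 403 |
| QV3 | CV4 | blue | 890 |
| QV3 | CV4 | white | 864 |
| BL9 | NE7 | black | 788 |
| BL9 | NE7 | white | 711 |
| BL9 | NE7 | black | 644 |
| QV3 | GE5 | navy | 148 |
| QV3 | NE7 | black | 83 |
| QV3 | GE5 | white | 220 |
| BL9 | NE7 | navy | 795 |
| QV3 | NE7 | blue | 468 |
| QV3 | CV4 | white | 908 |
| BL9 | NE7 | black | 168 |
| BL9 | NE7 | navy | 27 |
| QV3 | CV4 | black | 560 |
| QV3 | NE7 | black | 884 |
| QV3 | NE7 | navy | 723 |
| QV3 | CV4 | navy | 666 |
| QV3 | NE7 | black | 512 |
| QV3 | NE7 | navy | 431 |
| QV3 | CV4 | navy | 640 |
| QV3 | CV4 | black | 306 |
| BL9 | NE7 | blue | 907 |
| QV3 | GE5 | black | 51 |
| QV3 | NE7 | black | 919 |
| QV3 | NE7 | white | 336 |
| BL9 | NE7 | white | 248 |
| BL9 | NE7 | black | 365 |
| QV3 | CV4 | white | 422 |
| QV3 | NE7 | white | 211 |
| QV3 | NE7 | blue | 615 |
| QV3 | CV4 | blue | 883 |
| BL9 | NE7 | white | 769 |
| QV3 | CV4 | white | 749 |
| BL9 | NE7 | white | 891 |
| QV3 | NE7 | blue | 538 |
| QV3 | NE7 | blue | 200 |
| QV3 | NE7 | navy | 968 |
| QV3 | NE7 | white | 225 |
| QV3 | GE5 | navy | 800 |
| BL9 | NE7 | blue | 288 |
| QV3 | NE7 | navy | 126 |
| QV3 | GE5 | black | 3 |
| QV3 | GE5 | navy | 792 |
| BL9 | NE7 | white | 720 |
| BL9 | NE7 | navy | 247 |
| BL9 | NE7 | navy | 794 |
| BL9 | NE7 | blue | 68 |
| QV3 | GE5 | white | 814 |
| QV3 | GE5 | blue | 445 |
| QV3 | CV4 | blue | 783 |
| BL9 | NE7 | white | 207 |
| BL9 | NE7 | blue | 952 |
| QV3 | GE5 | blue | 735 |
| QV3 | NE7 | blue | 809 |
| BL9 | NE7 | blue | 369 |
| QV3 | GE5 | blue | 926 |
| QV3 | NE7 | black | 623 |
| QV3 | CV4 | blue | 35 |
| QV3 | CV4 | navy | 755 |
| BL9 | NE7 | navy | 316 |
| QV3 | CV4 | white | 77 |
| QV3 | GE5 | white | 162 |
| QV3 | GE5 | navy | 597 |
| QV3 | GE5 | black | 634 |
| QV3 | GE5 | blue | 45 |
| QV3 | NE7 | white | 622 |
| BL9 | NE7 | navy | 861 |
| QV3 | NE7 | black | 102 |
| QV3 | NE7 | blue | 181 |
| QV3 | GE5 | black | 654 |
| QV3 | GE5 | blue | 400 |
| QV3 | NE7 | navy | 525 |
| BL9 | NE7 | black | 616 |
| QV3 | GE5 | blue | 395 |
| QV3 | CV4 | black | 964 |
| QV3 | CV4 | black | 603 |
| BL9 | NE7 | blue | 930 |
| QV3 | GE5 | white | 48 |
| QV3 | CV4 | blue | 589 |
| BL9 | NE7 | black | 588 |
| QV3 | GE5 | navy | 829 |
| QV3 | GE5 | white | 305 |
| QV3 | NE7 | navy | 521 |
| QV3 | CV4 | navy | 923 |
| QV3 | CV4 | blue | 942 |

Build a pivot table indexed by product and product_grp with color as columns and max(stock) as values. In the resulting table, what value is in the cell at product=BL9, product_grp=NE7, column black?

788

Rows with product=BL9, product_grp=NE7 and color=black: stock values are 788, 644, 168, 365, 616, 588.
max(788, 644, 168, 365, 616, 588) = 788.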